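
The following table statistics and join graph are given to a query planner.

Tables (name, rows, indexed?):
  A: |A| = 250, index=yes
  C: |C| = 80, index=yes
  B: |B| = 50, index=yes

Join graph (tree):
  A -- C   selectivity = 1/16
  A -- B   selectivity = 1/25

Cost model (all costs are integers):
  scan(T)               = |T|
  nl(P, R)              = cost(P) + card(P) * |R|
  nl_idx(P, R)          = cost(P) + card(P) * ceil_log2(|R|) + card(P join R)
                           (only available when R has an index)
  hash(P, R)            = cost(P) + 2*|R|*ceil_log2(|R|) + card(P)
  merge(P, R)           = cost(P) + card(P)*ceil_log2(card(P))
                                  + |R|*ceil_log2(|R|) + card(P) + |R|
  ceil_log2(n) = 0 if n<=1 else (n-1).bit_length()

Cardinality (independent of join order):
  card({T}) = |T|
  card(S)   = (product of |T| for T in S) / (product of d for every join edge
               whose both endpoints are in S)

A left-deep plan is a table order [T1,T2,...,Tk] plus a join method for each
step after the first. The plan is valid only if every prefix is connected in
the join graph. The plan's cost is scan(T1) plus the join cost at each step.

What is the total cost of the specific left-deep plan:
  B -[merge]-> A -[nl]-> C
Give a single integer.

step 1: scan B: cost=50, card=50
step 2: join A via merge
    card(P join A) = 50*250/(25) = 500
    cost = 50 + 50*6 + 250*8 + 50 + 250 = 2650
step 3: join C via nl
    card(P join C) = 500*80/(16) = 2500
    cost = 2650 + 500*80 = 42650

42650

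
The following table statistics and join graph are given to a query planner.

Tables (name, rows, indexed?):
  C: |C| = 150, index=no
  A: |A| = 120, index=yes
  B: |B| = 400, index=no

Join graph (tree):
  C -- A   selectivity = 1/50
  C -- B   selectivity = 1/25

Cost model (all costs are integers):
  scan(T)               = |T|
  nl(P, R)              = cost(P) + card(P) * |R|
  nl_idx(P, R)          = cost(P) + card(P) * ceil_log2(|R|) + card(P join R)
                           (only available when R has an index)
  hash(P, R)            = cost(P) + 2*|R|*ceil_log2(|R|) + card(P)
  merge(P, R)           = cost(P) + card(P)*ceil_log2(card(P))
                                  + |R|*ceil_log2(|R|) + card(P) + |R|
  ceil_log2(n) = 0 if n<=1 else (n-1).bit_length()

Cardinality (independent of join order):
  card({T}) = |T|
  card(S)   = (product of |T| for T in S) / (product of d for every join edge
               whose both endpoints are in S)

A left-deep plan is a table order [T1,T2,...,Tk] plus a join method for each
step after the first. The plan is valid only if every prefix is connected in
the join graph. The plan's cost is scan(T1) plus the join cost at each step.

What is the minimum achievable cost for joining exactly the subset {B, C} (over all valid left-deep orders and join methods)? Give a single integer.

Selinger DP over subsets of {B,C}:
  {C}: scan cost=150, card=150
  {B}: scan cost=400, card=400
  {BC}: card=2400; try (C,hash)→3200, (B,merge)→5500, (C,merge)→5750, (B,hash)→7500, (B,nl)→60150, (C,nl)→60400; best=3200 via (C,hash)

3200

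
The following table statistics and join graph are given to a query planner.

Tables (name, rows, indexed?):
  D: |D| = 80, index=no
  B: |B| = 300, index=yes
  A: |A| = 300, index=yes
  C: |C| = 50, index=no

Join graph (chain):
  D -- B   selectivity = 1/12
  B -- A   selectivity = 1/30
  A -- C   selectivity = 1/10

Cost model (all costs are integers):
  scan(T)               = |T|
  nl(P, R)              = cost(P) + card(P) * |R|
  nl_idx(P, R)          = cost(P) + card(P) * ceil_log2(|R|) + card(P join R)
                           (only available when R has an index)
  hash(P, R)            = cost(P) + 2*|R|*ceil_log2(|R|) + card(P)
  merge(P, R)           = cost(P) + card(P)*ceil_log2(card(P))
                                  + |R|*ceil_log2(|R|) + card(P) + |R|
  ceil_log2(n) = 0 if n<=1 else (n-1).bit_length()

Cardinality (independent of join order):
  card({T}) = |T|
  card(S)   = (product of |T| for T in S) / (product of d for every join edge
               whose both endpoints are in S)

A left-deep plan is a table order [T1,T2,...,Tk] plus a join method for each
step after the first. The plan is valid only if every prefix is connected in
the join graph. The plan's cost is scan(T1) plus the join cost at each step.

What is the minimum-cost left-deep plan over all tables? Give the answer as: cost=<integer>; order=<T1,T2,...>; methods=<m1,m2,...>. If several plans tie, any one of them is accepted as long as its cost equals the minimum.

Selinger DP (subsets sized 1..n):
  {D}: scan cost=80, card=80
  {B}: scan cost=300, card=300
  {A}: scan cost=300, card=300
  {C}: scan cost=50, card=50
  {BD}: card=2000; try (D,hash)→1720, (B,nl_idx)→2800, (B,merge)→3720, (D,merge)→3940, (B,hash)→5560, (B,nl)→24080 …(+1); best=1720 via (D,hash)
  {AB}: card=3000; try (B,hash)→6000, (B,nl_idx)→6000, (A,hash)→6000, (A,nl_idx)→6000, (B,merge)→6300, (A,merge)→6300 …(+2); best=6000 via (B,hash)
  {AC}: card=1500; try (C,hash)→1200, (A,nl_idx)→2000, (A,merge)→3400, (C,merge)→3650, (A,hash)→5500, (A,nl)→15050 …(+1); best=1200 via (C,hash)
  {ABD}: card=20000; try (A,hash)→9120, (D,hash)→10120, (A,merge)→28720, (A,nl_idx)→39720, (D,merge)→45640, (D,nl)→246000 …(+1); best=9120 via (A,hash)
  {ABC}: card=15000; try (B,hash)→8100, (C,hash)→9600, (B,merge)→22200, (B,nl_idx)→29700, (C,merge)→45350, (C,nl)→156000 …(+1); best=8100 via (B,hash)
  {ABCD}: card=100000; try (D,hash)→24220, (C,hash)→29720, (D,merge)→233740, (C,merge)→329470, (C,nl)→1009120, (D,nl)→1208100; best=24220 via (D,hash)

cost=24220; order=A,C,B,D; methods=hash,hash,hash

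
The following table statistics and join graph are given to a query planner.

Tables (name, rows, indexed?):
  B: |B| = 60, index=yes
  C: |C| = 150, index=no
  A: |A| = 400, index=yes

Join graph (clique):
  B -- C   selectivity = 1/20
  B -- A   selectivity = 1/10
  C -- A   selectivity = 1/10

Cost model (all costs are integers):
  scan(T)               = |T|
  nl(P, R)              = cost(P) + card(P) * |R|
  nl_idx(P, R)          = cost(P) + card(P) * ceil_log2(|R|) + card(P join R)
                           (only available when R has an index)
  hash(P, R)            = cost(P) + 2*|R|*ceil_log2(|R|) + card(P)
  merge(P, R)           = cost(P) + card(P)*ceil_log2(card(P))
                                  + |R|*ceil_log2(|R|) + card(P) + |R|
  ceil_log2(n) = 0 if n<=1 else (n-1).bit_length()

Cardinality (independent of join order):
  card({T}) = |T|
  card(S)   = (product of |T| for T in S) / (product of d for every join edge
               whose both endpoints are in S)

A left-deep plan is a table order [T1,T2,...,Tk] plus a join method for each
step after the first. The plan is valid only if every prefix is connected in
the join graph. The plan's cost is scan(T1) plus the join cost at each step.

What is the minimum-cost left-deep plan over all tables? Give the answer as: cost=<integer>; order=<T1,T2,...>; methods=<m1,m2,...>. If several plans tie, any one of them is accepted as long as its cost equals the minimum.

Selinger DP (subsets sized 1..n):
  {B}: scan cost=60, card=60
  {C}: scan cost=150, card=150
  {A}: scan cost=400, card=400
  {BC}: card=450; try (B,hash)→1020, (B,nl_idx)→1500, (C,merge)→1830, (B,merge)→1920, (C,hash)→2520, (C,nl)→9060 …(+1); best=1020 via (B,hash)
  {AB}: card=2400; try (B,hash)→1520, (A,nl_idx)→3000, (A,merge)→4480, (B,merge)→4820, (B,nl_idx)→5200, (A,hash)→7320 …(+2); best=1520 via (B,hash)
  {AC}: card=6000; try (C,hash)→3200, (A,merge)→5500, (C,merge)→5750, (A,hash)→7500, (A,nl_idx)→7500, (A,nl)→60150 …(+1); best=3200 via (C,hash)
  {ABC}: card=1800; try (C,hash)→6320, (A,nl_idx)→6870, (A,hash)→8670, (A,merge)→9520, (B,hash)→9920, (C,merge)→34070 …(+5); best=6320 via (C,hash)

cost=6320; order=A,B,C; methods=hash,hash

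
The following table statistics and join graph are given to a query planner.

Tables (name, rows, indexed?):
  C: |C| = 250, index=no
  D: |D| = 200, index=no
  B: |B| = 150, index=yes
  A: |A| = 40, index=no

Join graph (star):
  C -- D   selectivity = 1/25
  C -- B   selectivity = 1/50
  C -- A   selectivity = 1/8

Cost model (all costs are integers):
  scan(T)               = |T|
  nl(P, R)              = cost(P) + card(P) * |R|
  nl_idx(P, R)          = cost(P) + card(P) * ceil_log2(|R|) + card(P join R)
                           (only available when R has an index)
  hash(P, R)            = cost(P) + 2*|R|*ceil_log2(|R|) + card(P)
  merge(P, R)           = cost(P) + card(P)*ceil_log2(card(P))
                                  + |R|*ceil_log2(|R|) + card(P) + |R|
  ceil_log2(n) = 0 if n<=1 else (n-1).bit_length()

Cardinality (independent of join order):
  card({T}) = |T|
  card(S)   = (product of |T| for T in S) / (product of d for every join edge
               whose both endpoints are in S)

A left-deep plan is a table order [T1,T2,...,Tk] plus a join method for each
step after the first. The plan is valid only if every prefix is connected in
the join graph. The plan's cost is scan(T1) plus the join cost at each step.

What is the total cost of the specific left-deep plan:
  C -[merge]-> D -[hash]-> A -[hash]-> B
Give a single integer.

19180

step 1: scan C: cost=250, card=250
step 2: join D via merge
    card(P join D) = 250*200/(25) = 2000
    cost = 250 + 250*8 + 200*8 + 250 + 200 = 4300
step 3: join A via hash
    card(P join A) = 2000*40/(8) = 10000
    cost = 4300 + 2*40*6 + 2000 = 6780
step 4: join B via hash
    card(P join B) = 10000*150/(50) = 30000
    cost = 6780 + 2*150*8 + 10000 = 19180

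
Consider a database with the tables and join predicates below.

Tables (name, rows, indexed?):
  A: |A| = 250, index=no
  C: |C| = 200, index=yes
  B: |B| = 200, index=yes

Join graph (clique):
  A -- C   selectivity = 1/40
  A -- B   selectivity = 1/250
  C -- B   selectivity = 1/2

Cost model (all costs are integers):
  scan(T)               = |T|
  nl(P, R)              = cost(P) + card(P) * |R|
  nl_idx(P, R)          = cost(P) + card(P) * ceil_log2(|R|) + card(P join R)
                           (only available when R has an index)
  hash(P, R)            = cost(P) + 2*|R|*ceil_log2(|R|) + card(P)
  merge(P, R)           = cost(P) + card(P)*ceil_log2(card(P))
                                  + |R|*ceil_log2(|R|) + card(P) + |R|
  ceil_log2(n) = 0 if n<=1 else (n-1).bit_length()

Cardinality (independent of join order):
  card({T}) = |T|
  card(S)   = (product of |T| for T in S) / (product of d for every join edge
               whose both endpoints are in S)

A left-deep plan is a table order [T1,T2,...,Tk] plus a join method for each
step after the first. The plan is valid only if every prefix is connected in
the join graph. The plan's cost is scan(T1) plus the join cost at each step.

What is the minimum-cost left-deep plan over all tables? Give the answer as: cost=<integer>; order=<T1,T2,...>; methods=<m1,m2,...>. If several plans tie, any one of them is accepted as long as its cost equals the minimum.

cost=4550; order=A,B,C; methods=nl_idx,nl_idx

Selinger DP (subsets sized 1..n):
  {A}: scan cost=250, card=250
  {C}: scan cost=200, card=200
  {B}: scan cost=200, card=200
  {AC}: card=1250; try (C,nl_idx)→3500, (C,hash)→3700, (A,merge)→4250, (C,merge)→4300, (A,hash)→4400, (A,nl)→50200 …(+1); best=3500 via (C,nl_idx)
  {AB}: card=200; try (B,nl_idx)→2450, (B,hash)→3700, (A,merge)→4250, (B,merge)→4300, (A,hash)→4400, (A,nl)→50200 …(+1); best=2450 via (B,nl_idx)
  {BC}: card=20000; try (C,hash)→3600, (B,hash)→3600, (C,merge)→3800, (B,merge)→3800, (C,nl_idx)→21800, (B,nl_idx)→21800 …(+2); best=3600 via (C,hash)
  {ABC}: card=500; try (C,nl_idx)→4550, (C,hash)→5850, (C,merge)→6050, (B,hash)→7950, (B,nl_idx)→14000, (B,merge)→20300 …(+5); best=4550 via (C,nl_idx)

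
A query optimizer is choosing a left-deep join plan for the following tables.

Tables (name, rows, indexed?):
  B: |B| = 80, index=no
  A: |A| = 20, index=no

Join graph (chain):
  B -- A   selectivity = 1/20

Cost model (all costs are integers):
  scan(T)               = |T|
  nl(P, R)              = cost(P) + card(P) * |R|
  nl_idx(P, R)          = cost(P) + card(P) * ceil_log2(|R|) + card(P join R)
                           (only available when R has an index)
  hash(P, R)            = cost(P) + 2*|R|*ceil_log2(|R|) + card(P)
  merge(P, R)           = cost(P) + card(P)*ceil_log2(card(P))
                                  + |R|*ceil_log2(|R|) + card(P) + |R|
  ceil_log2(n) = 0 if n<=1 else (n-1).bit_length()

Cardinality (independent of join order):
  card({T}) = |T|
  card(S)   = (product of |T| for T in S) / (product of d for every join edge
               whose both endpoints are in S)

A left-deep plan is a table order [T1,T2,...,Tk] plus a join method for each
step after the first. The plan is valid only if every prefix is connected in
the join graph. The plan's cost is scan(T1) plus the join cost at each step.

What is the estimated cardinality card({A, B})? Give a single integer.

80

Tables in S: A(20), B(80)
Edges inside S: B-A(d=20)
numerator = 20 * 80 = 1600
denominator = 20 = 20
card(S) = 1600 / 20 = 80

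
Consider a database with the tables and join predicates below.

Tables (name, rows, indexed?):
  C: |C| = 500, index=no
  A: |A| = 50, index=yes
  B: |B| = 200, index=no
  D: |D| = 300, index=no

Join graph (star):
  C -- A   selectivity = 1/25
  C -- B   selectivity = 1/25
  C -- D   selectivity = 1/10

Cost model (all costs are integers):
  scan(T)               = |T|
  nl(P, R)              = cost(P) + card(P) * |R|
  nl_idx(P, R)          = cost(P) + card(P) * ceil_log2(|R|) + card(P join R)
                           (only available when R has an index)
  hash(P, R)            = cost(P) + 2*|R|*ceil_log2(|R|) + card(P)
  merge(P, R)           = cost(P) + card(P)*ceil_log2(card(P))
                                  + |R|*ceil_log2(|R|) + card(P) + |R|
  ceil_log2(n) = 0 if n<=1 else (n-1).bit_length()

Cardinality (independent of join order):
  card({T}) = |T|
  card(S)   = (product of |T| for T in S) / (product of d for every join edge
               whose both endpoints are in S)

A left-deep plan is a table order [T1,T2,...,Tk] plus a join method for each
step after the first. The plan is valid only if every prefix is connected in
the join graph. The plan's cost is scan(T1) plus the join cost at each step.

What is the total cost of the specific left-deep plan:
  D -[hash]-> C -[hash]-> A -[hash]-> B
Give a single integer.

58400

step 1: scan D: cost=300, card=300
step 2: join C via hash
    card(P join C) = 300*500/(10) = 15000
    cost = 300 + 2*500*9 + 300 = 9600
step 3: join A via hash
    card(P join A) = 15000*50/(25) = 30000
    cost = 9600 + 2*50*6 + 15000 = 25200
step 4: join B via hash
    card(P join B) = 30000*200/(25) = 240000
    cost = 25200 + 2*200*8 + 30000 = 58400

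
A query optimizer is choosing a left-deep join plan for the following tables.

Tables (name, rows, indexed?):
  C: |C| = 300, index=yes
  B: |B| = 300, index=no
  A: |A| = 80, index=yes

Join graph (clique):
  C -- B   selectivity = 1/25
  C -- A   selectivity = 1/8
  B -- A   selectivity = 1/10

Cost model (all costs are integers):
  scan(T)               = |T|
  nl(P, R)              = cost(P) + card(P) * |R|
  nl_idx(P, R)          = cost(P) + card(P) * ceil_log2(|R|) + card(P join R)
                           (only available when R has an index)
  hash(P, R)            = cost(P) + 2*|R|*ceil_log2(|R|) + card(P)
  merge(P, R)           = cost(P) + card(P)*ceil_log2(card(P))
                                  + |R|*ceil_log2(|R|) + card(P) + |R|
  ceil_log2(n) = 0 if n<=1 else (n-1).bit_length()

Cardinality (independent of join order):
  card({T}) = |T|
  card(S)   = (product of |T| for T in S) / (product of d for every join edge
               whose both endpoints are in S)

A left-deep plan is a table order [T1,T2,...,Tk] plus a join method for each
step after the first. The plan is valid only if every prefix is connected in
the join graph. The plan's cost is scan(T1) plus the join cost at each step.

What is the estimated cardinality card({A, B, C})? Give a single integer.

3600

Tables in S: A(80), B(300), C(300)
Edges inside S: C-B(d=25), C-A(d=8), B-A(d=10)
numerator = 80 * 300 * 300 = 7200000
denominator = 25 * 8 * 10 = 2000
card(S) = 7200000 / 2000 = 3600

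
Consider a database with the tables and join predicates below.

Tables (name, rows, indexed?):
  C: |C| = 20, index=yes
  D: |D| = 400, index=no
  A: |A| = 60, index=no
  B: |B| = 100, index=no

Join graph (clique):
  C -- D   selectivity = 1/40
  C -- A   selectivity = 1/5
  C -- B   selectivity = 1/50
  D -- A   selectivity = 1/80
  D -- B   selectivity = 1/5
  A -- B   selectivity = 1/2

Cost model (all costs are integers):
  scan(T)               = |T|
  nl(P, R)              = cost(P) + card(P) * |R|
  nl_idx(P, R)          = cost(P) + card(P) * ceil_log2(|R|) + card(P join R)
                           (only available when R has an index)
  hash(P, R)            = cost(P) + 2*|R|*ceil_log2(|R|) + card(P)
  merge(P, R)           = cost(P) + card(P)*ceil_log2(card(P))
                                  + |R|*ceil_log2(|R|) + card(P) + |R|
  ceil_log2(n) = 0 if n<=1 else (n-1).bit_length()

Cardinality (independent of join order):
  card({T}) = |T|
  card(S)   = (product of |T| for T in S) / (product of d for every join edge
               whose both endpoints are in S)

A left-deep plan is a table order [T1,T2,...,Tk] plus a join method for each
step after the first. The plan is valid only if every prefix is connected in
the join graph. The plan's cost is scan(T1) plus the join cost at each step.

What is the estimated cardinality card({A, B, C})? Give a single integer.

240

Tables in S: A(60), B(100), C(20)
Edges inside S: C-A(d=5), C-B(d=50), A-B(d=2)
numerator = 60 * 100 * 20 = 120000
denominator = 5 * 50 * 2 = 500
card(S) = 120000 / 500 = 240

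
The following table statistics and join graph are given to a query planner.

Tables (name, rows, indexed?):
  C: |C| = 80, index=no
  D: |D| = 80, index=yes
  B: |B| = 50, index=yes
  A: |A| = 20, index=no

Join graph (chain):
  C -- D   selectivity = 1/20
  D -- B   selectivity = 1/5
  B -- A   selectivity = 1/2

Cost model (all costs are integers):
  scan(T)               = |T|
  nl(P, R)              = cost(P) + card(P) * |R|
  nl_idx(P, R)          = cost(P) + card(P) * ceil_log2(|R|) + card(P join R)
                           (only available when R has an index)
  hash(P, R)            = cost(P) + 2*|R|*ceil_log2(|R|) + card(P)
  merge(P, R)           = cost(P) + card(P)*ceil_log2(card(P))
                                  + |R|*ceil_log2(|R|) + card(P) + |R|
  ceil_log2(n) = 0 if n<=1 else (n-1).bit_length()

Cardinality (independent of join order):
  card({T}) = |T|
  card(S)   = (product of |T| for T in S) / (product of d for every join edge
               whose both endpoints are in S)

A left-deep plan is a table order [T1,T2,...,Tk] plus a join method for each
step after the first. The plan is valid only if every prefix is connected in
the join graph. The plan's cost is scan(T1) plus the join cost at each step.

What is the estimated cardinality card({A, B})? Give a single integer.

500

Tables in S: A(20), B(50)
Edges inside S: B-A(d=2)
numerator = 20 * 50 = 1000
denominator = 2 = 2
card(S) = 1000 / 2 = 500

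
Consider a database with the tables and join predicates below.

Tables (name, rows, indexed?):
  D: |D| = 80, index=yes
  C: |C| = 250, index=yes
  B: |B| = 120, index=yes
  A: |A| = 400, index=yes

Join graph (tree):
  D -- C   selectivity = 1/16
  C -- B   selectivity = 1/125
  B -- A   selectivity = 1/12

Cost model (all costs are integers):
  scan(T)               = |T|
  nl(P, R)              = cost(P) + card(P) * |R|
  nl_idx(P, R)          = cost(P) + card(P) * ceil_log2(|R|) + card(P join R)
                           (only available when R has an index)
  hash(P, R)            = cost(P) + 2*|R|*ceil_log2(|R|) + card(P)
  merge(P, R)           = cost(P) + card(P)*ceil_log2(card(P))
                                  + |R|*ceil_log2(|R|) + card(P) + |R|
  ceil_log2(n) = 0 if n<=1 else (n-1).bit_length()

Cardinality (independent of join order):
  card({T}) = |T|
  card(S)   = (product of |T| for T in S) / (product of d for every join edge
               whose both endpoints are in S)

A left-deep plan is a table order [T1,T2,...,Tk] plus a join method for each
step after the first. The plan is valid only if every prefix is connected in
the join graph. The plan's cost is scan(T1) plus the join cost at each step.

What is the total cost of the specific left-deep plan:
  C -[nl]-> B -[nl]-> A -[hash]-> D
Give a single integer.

135370

step 1: scan C: cost=250, card=250
step 2: join B via nl
    card(P join B) = 250*120/(125) = 240
    cost = 250 + 250*120 = 30250
step 3: join A via nl
    card(P join A) = 240*400/(12) = 8000
    cost = 30250 + 240*400 = 126250
step 4: join D via hash
    card(P join D) = 8000*80/(16) = 40000
    cost = 126250 + 2*80*7 + 8000 = 135370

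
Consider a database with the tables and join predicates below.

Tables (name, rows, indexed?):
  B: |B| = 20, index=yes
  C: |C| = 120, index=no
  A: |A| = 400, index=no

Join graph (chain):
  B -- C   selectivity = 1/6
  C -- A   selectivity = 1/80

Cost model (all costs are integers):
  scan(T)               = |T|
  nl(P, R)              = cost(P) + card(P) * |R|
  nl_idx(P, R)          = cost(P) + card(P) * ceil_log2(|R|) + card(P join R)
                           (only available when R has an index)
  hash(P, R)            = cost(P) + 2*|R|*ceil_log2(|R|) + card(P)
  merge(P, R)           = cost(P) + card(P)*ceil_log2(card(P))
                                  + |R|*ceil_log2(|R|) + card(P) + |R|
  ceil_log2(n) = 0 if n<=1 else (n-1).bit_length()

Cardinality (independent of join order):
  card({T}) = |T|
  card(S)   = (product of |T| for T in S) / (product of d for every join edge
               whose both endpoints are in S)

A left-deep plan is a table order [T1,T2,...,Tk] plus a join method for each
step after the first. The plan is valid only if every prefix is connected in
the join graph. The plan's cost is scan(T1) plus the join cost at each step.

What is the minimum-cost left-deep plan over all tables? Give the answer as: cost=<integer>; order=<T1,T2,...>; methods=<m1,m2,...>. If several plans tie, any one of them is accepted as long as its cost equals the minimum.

Selinger DP (subsets sized 1..n):
  {B}: scan cost=20, card=20
  {C}: scan cost=120, card=120
  {A}: scan cost=400, card=400
  {BC}: card=400; try (B,hash)→440, (C,merge)→1100, (B,nl_idx)→1120, (B,merge)→1200, (C,hash)→1720, (C,nl)→2420 …(+1); best=440 via (B,hash)
  {AC}: card=600; try (C,hash)→2480, (A,merge)→5080, (C,merge)→5360, (A,hash)→7440, (A,nl)→48120, (C,nl)→48400; best=2480 via (C,hash)
  {ABC}: card=2000; try (B,hash)→3280, (B,nl_idx)→7480, (A,hash)→8040, (A,merge)→8440, (B,merge)→9200, (B,nl)→14480 …(+1); best=3280 via (B,hash)

cost=3280; order=A,C,B; methods=hash,hash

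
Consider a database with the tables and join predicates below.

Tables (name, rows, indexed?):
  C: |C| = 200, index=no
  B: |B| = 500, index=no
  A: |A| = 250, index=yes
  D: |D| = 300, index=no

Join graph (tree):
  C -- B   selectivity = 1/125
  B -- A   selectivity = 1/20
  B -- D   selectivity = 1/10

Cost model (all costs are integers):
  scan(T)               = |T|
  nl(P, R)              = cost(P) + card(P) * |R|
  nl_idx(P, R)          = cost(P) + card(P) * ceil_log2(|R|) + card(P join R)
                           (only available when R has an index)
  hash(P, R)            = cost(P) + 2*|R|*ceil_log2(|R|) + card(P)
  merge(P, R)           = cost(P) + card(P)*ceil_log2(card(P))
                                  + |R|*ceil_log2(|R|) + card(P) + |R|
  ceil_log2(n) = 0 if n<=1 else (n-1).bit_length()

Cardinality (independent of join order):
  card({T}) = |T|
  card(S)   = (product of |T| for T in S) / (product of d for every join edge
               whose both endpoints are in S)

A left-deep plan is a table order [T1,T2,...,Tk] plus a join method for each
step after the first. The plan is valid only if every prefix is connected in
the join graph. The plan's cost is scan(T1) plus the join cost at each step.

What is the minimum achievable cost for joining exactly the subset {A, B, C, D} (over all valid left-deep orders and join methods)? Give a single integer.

24400

Selinger DP over subsets of {A,B,C,D}:
  {C}: scan cost=200, card=200
  {B}: scan cost=500, card=500
  {A}: scan cost=250, card=250
  {D}: scan cost=300, card=300
  {BC}: card=800; try (C,hash)→4200, (B,merge)→7000, (C,merge)→7300, (B,hash)→9400, (B,nl)→100200, (C,nl)→100500; best=4200 via (C,hash)
  {AB}: card=6250; try (A,hash)→5000, (B,merge)→7500, (A,merge)→7750, (B,hash)→9500, (A,nl_idx)→10750, (B,nl)→125250 …(+1); best=5000 via (A,hash)
  {BD}: card=15000; try (D,hash)→6400, (B,merge)→8300, (D,merge)→8500, (B,hash)→9600, (B,nl)→150300, (D,nl)→150500; best=6400 via (D,hash)
  {ABC}: card=10000; try (A,hash)→9000, (C,hash)→14450, (A,merge)→15250, (A,nl_idx)→20600, (C,merge)→94300, (A,nl)→204200 …(+1); best=9000 via (A,hash)
  {BCD}: card=24000; try (D,hash)→10400, (D,merge)→16000, (C,hash)→24600, (C,merge)→233200, (D,nl)→244200, (C,nl)→3006400; best=10400 via (D,hash)
  {ABD}: card=187500; try (D,hash)→16650, (A,hash)→25400, (D,merge)→95500, (A,merge)→233650, (A,nl_idx)→313900, (D,nl)→1880000 …(+1); best=16650 via (D,hash)
  {ABCD}: card=300000; try (D,hash)→24400, (A,hash)→38400, (D,merge)→162000, (C,hash)→207350, (A,merge)→396650, (A,nl_idx)→502400 …(+4); best=24400 via (D,hash)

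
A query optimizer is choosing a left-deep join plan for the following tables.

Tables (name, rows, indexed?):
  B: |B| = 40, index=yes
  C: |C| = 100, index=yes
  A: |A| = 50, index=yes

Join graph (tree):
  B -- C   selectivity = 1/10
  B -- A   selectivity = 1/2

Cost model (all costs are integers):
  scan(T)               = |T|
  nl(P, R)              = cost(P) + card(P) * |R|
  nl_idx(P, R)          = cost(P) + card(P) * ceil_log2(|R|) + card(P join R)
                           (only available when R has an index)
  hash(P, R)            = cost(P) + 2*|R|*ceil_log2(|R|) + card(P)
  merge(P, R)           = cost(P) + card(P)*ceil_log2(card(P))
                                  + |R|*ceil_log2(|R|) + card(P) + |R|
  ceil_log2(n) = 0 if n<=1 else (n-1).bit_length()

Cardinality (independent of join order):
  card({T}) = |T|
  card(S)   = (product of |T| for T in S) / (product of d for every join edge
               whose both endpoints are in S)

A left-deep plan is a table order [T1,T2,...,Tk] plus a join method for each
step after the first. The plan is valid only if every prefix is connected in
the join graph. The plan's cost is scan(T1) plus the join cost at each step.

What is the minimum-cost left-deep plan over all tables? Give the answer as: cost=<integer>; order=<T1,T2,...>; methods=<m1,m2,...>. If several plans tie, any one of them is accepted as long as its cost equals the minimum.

cost=1680; order=C,B,A; methods=hash,hash

Selinger DP (subsets sized 1..n):
  {B}: scan cost=40, card=40
  {C}: scan cost=100, card=100
  {A}: scan cost=50, card=50
  {BC}: card=400; try (B,hash)→680, (C,nl_idx)→720, (B,nl_idx)→1100, (C,merge)→1120, (B,merge)→1180, (C,hash)→1480 …(+2); best=680 via (B,hash)
  {AB}: card=1000; try (B,hash)→580, (A,merge)→670, (B,merge)→680, (A,hash)→680, (A,nl_idx)→1280, (B,nl_idx)→1350 …(+2); best=580 via (B,hash)
  {ABC}: card=10000; try (A,hash)→1680, (C,hash)→2980, (A,merge)→5030, (C,merge)→12380, (A,nl_idx)→13080, (C,nl_idx)→17580 …(+2); best=1680 via (A,hash)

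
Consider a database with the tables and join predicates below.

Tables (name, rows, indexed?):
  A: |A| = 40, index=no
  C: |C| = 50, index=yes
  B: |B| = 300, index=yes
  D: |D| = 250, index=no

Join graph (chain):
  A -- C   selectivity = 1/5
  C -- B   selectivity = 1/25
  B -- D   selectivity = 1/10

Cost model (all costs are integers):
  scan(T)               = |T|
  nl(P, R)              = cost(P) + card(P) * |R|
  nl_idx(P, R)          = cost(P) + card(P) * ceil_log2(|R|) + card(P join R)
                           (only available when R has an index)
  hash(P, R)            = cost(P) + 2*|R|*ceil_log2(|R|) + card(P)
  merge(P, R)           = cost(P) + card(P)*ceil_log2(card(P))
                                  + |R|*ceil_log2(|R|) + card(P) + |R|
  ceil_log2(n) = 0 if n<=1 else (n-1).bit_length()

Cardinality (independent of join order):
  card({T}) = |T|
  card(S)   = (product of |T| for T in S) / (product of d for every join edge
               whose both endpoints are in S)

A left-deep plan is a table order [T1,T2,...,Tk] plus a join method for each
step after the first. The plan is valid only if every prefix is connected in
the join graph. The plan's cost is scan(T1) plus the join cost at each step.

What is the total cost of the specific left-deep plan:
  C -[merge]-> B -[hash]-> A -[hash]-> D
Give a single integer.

step 1: scan C: cost=50, card=50
step 2: join B via merge
    card(P join B) = 50*300/(25) = 600
    cost = 50 + 50*6 + 300*9 + 50 + 300 = 3400
step 3: join A via hash
    card(P join A) = 600*40/(5) = 4800
    cost = 3400 + 2*40*6 + 600 = 4480
step 4: join D via hash
    card(P join D) = 4800*250/(10) = 120000
    cost = 4480 + 2*250*8 + 4800 = 13280

13280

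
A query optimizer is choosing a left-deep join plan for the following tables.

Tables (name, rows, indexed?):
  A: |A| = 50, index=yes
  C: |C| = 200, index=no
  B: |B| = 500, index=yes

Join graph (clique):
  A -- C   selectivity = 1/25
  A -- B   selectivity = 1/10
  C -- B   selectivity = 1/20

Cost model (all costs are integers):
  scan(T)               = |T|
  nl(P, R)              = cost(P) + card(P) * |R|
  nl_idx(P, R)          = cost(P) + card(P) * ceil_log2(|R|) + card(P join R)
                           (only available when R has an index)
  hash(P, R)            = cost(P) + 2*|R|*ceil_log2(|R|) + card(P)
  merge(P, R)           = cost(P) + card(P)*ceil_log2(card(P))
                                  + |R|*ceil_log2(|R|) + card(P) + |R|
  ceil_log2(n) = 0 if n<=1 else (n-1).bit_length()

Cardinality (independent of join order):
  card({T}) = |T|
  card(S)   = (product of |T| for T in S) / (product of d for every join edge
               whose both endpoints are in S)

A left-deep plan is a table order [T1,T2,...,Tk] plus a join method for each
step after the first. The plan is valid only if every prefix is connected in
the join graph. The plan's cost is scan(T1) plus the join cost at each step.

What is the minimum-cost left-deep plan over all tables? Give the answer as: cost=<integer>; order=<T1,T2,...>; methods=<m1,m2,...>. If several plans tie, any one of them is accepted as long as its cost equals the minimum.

cost=5600; order=C,A,B; methods=hash,nl_idx

Selinger DP (subsets sized 1..n):
  {A}: scan cost=50, card=50
  {C}: scan cost=200, card=200
  {B}: scan cost=500, card=500
  {AC}: card=400; try (A,hash)→1000, (A,nl_idx)→1800, (C,merge)→2200, (A,merge)→2350, (C,hash)→3300, (C,nl)→10050 …(+1); best=1000 via (A,hash)
  {AB}: card=2500; try (A,hash)→1600, (B,nl_idx)→3000, (B,merge)→5400, (A,merge)→5850, (A,nl_idx)→6000, (B,hash)→9100 …(+2); best=1600 via (A,hash)
  {BC}: card=5000; try (C,hash)→4200, (B,merge)→7000, (B,nl_idx)→7000, (C,merge)→7300, (B,hash)→9400, (B,nl)→100200 …(+1); best=4200 via (C,hash)
  {ABC}: card=1000; try (B,nl_idx)→5600, (C,hash)→7300, (A,hash)→9800, (B,merge)→10000, (B,hash)→10400, (A,nl_idx)→35200 …(+5); best=5600 via (B,nl_idx)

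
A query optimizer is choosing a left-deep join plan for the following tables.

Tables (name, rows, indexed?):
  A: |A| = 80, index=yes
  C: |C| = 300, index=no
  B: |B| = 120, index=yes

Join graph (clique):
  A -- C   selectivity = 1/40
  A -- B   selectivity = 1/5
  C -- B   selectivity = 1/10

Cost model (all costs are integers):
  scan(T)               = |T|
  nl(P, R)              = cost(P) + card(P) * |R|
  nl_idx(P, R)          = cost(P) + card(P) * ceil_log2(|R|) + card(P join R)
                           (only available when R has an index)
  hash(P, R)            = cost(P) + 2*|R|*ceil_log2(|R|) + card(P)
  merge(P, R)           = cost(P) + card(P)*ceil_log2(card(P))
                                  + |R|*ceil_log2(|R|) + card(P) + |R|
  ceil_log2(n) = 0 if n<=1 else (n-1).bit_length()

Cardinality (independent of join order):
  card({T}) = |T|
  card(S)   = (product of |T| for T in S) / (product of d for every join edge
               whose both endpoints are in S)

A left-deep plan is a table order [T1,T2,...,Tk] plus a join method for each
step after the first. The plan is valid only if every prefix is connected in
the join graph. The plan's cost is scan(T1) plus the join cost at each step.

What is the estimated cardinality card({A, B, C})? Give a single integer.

1440

Tables in S: A(80), B(120), C(300)
Edges inside S: A-C(d=40), A-B(d=5), C-B(d=10)
numerator = 80 * 120 * 300 = 2880000
denominator = 40 * 5 * 10 = 2000
card(S) = 2880000 / 2000 = 1440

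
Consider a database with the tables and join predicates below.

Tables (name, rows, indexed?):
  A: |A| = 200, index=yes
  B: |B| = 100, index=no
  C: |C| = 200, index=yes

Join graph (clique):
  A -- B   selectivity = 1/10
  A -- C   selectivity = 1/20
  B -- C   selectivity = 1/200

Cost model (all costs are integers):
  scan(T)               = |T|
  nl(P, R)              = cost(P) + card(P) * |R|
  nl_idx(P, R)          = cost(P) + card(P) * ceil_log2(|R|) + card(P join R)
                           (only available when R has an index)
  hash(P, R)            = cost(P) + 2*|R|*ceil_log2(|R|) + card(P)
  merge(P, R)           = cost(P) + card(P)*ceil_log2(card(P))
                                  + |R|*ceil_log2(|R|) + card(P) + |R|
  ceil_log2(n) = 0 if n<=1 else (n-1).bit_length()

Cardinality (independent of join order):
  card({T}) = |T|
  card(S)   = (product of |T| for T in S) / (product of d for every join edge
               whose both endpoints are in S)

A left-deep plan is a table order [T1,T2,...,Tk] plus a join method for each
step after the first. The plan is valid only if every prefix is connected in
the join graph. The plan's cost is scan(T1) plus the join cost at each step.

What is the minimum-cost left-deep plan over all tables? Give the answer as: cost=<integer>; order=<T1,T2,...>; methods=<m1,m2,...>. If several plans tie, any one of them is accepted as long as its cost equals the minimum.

cost=1900; order=B,C,A; methods=nl_idx,nl_idx

Selinger DP (subsets sized 1..n):
  {A}: scan cost=200, card=200
  {B}: scan cost=100, card=100
  {C}: scan cost=200, card=200
  {AB}: card=2000; try (B,hash)→1800, (A,merge)→2700, (B,merge)→2800, (A,nl_idx)→2900, (A,hash)→3400, (A,nl)→20100 …(+1); best=1800 via (B,hash)
  {AC}: card=2000; try (C,hash)→3600, (A,hash)→3600, (C,merge)→3800, (C,nl_idx)→3800, (A,merge)→3800, (A,nl_idx)→3800 …(+2); best=3600 via (C,hash)
  {BC}: card=100; try (C,nl_idx)→1000, (B,hash)→1800, (C,merge)→2700, (B,merge)→2800, (C,hash)→3400, (C,nl)→20100 …(+1); best=1000 via (C,nl_idx)
  {ABC}: card=100; try (A,nl_idx)→1900, (A,merge)→3600, (A,hash)→4300, (C,hash)→7000, (B,hash)→7000, (C,nl_idx)→17900 …(+5); best=1900 via (A,nl_idx)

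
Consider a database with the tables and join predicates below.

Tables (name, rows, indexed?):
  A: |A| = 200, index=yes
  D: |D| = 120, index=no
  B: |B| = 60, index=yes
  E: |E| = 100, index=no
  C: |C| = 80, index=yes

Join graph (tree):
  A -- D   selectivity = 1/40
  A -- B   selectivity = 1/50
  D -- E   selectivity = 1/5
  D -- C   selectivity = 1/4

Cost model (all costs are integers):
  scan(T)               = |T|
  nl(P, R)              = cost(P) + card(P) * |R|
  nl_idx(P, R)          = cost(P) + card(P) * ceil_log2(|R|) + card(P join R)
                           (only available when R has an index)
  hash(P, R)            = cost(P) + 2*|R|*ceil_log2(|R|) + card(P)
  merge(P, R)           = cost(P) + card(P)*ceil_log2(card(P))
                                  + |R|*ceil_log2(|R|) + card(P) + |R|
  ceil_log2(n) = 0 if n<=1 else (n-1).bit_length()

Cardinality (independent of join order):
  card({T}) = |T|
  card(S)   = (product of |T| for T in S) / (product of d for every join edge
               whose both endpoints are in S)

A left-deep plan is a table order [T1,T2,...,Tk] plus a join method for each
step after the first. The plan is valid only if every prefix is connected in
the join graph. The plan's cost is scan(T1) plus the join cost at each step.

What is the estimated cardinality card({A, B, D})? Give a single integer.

720

Tables in S: A(200), B(60), D(120)
Edges inside S: A-D(d=40), A-B(d=50)
numerator = 200 * 60 * 120 = 1440000
denominator = 40 * 50 = 2000
card(S) = 1440000 / 2000 = 720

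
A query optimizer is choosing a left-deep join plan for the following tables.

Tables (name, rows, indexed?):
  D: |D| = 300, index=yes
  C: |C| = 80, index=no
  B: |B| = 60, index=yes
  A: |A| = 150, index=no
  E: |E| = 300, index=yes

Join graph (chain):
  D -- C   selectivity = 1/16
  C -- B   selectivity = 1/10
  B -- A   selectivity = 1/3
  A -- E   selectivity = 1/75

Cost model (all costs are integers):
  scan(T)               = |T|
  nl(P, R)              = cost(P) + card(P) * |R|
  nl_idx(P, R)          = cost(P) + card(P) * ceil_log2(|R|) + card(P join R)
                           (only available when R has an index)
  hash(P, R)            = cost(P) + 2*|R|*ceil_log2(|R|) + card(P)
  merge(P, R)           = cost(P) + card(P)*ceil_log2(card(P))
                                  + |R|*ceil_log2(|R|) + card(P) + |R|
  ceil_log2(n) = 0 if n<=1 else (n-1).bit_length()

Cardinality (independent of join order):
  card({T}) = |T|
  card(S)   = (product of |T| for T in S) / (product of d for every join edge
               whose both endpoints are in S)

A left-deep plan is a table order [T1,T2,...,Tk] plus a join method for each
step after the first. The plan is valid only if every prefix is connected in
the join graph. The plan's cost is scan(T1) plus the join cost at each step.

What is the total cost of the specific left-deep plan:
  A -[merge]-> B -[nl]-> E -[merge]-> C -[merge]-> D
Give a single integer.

2813560

step 1: scan A: cost=150, card=150
step 2: join B via merge
    card(P join B) = 150*60/(3) = 3000
    cost = 150 + 150*8 + 60*6 + 150 + 60 = 1920
step 3: join E via nl
    card(P join E) = 3000*300/(75) = 12000
    cost = 1920 + 3000*300 = 901920
step 4: join C via merge
    card(P join C) = 12000*80/(10) = 96000
    cost = 901920 + 12000*14 + 80*7 + 12000 + 80 = 1082560
step 5: join D via merge
    card(P join D) = 96000*300/(16) = 1800000
    cost = 1082560 + 96000*17 + 300*9 + 96000 + 300 = 2813560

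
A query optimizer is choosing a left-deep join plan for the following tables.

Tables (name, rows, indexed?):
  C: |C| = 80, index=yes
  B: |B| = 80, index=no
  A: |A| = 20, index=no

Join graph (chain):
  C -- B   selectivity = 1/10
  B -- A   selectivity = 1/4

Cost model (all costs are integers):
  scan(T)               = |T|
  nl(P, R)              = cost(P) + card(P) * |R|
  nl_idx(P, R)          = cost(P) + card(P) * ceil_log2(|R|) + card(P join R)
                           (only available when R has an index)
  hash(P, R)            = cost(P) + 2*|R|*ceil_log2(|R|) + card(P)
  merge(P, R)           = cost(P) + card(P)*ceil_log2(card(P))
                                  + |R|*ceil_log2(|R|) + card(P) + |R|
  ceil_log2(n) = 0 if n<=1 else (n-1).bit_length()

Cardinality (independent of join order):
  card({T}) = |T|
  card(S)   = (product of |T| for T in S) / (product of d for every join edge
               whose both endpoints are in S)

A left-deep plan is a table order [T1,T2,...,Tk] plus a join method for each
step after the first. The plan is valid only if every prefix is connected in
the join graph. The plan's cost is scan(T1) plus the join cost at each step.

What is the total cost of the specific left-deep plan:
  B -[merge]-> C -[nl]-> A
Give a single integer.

14160

step 1: scan B: cost=80, card=80
step 2: join C via merge
    card(P join C) = 80*80/(10) = 640
    cost = 80 + 80*7 + 80*7 + 80 + 80 = 1360
step 3: join A via nl
    card(P join A) = 640*20/(4) = 3200
    cost = 1360 + 640*20 = 14160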